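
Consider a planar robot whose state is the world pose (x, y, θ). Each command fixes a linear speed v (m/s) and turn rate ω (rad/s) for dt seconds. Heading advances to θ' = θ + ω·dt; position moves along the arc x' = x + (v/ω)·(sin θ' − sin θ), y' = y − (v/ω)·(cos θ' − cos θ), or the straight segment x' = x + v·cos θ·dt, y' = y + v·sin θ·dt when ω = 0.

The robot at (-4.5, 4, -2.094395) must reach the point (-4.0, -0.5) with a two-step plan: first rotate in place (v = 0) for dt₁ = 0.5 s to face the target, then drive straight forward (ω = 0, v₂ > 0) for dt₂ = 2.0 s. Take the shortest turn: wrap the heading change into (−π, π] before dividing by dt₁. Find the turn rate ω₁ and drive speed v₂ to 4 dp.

ω₁ = 1.2685, v₂ = 2.2638

heading to target = atan2(-0.5−4, -4−-4.5) = -1.4601
Δθ = wrap(-1.4601 − -2.0944) = 0.6343; ω₁ = Δθ/dt₁ = 1.2685
distance = √((-4−-4.5)² + (-0.5−4)²) = 4.5277; v₂ = distance/dt₂ = 2.2638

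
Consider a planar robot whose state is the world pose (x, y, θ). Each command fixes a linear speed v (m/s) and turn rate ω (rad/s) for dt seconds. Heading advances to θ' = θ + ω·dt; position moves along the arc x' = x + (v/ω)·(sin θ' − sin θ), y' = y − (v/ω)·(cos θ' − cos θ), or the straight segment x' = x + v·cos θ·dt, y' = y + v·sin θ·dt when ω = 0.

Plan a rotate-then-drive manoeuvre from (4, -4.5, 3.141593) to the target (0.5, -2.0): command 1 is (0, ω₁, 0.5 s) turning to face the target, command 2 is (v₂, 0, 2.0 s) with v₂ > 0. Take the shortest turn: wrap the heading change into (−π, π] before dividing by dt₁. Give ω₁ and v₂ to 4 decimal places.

ω₁ = -1.2405, v₂ = 2.1506

heading to target = atan2(-2−-4.5, 0.5−4) = 2.5213
Δθ = wrap(2.5213 − 3.1416) = -0.6202; ω₁ = Δθ/dt₁ = -1.2405
distance = √((0.5−4)² + (-2−-4.5)²) = 4.3012; v₂ = distance/dt₂ = 2.1506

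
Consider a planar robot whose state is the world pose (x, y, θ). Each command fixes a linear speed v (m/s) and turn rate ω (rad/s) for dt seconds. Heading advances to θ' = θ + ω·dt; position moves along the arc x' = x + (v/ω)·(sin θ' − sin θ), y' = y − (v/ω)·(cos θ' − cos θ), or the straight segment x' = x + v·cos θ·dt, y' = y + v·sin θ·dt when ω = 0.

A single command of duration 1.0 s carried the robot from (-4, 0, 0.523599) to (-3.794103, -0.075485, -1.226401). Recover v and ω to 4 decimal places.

Δθ = -1.226401 − 0.523599 = -1.750000
ω = Δθ/dt = -1.750000/1.0 = -1.7500
R = Δx/(sin θ' − sin θ) = -0.1429
v = R·ω = -0.1429·-1.7500 = 0.2500

v = 0.2500, ω = -1.7500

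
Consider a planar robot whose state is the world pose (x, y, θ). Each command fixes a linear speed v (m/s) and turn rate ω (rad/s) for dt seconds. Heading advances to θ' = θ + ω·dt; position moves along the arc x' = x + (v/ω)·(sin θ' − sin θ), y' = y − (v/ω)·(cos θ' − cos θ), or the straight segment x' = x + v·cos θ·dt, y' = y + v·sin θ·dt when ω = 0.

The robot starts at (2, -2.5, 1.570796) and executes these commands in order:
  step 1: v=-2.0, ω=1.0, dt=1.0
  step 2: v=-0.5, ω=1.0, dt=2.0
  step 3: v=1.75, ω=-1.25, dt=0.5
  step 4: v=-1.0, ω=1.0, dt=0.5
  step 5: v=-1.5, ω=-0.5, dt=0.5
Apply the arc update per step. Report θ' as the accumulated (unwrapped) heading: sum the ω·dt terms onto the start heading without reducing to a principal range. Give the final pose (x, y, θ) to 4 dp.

(3.8368, -3.4847, 4.1958)

step 1: θ'=2.5708 (R=-2.0000) → pose (2.9194, -4.1829, 2.5708)
step 2: θ'=4.5708 (R=-0.5000) → pose (3.6845, -3.8328, 4.5708)
step 3: θ'=3.9458 (R=-1.4000) → pose (3.3069, -4.6064, 3.9458)
step 4: θ'=4.4458 (R=-1.0000) → pose (3.5513, -4.1761, 4.4458)
step 5: θ'=4.1958 (R=3.0000) → pose (3.8368, -3.4847, 4.1958)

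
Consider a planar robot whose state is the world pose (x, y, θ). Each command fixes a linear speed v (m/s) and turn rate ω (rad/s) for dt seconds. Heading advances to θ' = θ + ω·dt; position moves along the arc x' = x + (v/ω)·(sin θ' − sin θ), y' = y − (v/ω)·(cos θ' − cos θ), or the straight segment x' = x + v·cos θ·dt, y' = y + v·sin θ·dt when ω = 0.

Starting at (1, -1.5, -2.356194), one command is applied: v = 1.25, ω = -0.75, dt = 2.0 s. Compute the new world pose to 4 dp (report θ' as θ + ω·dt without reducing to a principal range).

(-1.2707, -1.5804, -3.8562)

θ' = -2.3562 + -0.75·2.0 = -3.8562
R = v/ω = 1.25/-0.75 = -1.6667
x' = 1 + -1.6667·(sin -3.8562 − sin -2.3562) = -1.2707
y' = -1.5 − -1.6667·(cos -3.8562 − cos -2.3562) = -1.5804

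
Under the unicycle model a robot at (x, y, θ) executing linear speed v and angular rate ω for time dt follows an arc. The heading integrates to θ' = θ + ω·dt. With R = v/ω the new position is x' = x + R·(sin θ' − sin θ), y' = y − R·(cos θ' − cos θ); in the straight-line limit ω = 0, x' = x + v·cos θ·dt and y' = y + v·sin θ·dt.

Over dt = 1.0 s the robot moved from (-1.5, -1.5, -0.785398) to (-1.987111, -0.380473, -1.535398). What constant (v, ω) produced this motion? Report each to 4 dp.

Δθ = -1.535398 − -0.785398 = -0.750000
ω = Δθ/dt = -0.750000/1.0 = -0.7500
R = −Δy/(cos θ' − cos θ) = 1.6667
v = R·ω = 1.6667·-0.7500 = -1.2500

v = -1.2500, ω = -0.7500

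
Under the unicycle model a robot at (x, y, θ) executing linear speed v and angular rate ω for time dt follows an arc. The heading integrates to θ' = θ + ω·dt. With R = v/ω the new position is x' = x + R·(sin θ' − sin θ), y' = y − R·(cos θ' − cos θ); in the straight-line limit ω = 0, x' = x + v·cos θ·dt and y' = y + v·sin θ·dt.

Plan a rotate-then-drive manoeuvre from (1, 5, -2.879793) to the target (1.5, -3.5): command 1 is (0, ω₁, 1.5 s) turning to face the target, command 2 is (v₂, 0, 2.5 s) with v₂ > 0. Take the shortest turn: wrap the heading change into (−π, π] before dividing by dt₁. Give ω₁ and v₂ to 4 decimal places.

ω₁ = 0.9118, v₂ = 3.4059

heading to target = atan2(-3.5−5, 1.5−1) = -1.5120
Δθ = wrap(-1.5120 − -2.8798) = 1.3678; ω₁ = Δθ/dt₁ = 0.9118
distance = √((1.5−1)² + (-3.5−5)²) = 8.5147; v₂ = distance/dt₂ = 3.4059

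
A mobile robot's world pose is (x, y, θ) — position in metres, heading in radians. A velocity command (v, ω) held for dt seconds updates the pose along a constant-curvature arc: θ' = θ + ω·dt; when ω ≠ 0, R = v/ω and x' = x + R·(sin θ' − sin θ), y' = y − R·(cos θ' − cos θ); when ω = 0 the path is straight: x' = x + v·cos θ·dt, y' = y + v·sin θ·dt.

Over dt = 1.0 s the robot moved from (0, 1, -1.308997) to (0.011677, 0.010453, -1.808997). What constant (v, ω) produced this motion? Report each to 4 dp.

Δθ = -1.808997 − -1.308997 = -0.500000
ω = Δθ/dt = -0.500000/1.0 = -0.5000
R = −Δy/(cos θ' − cos θ) = -2.0000
v = R·ω = -2.0000·-0.5000 = 1.0000

v = 1.0000, ω = -0.5000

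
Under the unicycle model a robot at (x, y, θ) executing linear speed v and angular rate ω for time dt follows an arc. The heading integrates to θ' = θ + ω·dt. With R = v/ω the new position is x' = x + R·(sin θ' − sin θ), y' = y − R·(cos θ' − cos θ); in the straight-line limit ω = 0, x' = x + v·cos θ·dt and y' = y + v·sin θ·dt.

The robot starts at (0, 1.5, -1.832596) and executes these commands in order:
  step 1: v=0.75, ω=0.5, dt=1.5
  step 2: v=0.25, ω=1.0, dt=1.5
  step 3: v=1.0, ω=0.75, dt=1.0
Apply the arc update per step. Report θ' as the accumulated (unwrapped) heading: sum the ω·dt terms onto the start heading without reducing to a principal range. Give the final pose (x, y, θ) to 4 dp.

(1.1321, 0.9924, 1.1674)

step 1: θ'=-1.0826 (R=1.5000) → pose (0.1241, 0.4082, -1.0826)
step 2: θ'=0.4174 (R=0.2500) → pose (0.4463, 0.2969, 0.4174)
step 3: θ'=1.1674 (R=1.3333) → pose (1.1321, 0.9924, 1.1674)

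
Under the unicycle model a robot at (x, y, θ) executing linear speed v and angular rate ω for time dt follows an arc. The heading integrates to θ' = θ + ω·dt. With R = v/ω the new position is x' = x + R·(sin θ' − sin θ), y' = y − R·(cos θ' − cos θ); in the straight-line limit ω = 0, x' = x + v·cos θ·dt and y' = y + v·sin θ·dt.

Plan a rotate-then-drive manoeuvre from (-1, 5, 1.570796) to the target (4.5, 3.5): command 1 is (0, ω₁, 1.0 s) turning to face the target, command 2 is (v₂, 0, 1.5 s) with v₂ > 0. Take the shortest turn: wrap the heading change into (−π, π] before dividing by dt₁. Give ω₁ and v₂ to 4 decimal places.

ω₁ = -1.8370, v₂ = 3.8006

heading to target = atan2(3.5−5, 4.5−-1) = -0.2663
Δθ = wrap(-0.2663 − 1.5708) = -1.8370; ω₁ = Δθ/dt₁ = -1.8370
distance = √((4.5−-1)² + (3.5−5)²) = 5.7009; v₂ = distance/dt₂ = 3.8006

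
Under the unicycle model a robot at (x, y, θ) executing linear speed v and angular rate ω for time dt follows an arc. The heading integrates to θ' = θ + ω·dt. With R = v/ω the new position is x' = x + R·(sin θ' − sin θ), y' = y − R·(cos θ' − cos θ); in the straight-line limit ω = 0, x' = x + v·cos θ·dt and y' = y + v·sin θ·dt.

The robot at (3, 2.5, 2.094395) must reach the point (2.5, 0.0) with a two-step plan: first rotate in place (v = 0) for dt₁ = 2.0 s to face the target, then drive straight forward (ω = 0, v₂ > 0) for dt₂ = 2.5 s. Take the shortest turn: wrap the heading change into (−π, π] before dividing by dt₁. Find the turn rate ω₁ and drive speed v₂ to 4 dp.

ω₁ = 1.2103, v₂ = 1.0198

heading to target = atan2(0−2.5, 2.5−3) = -1.7682
Δθ = wrap(-1.7682 − 2.0944) = 2.4206; ω₁ = Δθ/dt₁ = 1.2103
distance = √((2.5−3)² + (0−2.5)²) = 2.5495; v₂ = distance/dt₂ = 1.0198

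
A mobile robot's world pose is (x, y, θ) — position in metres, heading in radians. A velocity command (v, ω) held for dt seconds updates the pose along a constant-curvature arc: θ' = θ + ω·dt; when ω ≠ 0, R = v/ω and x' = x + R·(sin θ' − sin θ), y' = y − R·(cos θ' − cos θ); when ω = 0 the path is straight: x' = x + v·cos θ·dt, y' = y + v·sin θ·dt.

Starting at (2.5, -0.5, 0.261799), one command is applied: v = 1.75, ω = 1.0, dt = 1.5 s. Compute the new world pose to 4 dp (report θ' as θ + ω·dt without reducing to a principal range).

θ' = 0.2618 + 1.0·1.5 = 1.7618
R = v/ω = 1.75/1.0 = 1.7500
x' = 2.5 + 1.7500·(sin 1.7618 − sin 0.2618) = 3.7652
y' = -0.5 − 1.7500·(cos 1.7618 − cos 0.2618) = 1.5226

(3.7652, 1.5226, 1.7618)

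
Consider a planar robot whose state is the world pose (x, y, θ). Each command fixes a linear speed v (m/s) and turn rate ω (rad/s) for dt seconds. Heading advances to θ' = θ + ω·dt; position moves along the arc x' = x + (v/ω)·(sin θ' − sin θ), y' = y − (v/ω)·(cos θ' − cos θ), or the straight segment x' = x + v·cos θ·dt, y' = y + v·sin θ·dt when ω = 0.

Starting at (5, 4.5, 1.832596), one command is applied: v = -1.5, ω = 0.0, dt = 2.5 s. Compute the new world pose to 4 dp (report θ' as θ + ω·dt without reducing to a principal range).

(5.9706, 0.8778, 1.8326)

θ' = 1.8326 + 0.0·2.5 = 1.8326
ω = 0 → straight: x' = 5 + -1.5·cos(1.8326)·2.5 = 5.9706
y' = 4.5 + -1.5·sin(1.8326)·2.5 = 0.8778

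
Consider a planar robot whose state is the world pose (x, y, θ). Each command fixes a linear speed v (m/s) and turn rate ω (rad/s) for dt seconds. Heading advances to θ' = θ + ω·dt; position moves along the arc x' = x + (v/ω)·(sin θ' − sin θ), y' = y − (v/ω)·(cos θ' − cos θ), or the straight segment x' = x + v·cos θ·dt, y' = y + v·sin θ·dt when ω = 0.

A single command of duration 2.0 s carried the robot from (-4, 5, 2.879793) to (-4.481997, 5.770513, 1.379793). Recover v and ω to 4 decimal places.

Δθ = 1.379793 − 2.879793 = -1.500000
ω = Δθ/dt = -1.500000/2.0 = -0.7500
R = −Δy/(cos θ' − cos θ) = -0.6667
v = R·ω = -0.6667·-0.7500 = 0.5000

v = 0.5000, ω = -0.7500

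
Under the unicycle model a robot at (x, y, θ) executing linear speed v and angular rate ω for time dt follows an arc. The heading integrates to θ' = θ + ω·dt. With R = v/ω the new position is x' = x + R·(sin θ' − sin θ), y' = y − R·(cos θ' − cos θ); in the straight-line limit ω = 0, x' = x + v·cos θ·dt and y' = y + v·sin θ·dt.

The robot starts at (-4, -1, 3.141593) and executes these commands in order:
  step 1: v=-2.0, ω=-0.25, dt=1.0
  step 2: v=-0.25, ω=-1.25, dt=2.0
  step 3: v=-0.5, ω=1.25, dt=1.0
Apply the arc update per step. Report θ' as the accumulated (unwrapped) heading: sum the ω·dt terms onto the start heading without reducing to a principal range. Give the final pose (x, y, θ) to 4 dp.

(-2.2403, -2.0254, 1.6416)

step 1: θ'=2.8916 (R=8.0000) → pose (-2.0208, -1.2487, 2.8916)
step 2: θ'=0.3916 (R=0.2000) → pose (-1.9939, -1.6273, 0.3916)
step 3: θ'=1.6416 (R=-0.4000) → pose (-2.2403, -2.0254, 1.6416)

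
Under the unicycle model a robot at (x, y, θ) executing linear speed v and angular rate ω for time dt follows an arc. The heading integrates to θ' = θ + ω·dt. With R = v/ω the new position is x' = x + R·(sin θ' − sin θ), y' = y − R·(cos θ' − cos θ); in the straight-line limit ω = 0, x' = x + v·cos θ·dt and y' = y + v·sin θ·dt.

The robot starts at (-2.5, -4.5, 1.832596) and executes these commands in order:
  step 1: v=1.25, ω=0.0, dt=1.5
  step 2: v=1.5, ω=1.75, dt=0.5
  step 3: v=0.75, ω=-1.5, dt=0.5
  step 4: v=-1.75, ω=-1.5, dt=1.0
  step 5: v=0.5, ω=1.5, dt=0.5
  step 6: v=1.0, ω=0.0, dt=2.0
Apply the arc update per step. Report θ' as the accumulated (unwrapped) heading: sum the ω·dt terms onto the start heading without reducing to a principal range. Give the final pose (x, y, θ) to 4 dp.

(-3.3958, -1.3046, 1.2076)

step 1: θ'=1.8326 (straight) → pose (-2.9853, -2.6889, 1.8326)
step 2: θ'=2.7076 (R=0.8571) → pose (-3.4528, -2.1331, 2.7076)
step 3: θ'=1.9576 (R=-0.5000) → pose (-3.7056, -1.8680, 1.9576)
step 4: θ'=0.4576 (R=1.1667) → pose (-4.2707, -3.3548, 0.4576)
step 5: θ'=1.2076 (R=0.3333) → pose (-4.1063, -3.1741, 1.2076)
step 6: θ'=1.2076 (straight) → pose (-3.3958, -1.3046, 1.2076)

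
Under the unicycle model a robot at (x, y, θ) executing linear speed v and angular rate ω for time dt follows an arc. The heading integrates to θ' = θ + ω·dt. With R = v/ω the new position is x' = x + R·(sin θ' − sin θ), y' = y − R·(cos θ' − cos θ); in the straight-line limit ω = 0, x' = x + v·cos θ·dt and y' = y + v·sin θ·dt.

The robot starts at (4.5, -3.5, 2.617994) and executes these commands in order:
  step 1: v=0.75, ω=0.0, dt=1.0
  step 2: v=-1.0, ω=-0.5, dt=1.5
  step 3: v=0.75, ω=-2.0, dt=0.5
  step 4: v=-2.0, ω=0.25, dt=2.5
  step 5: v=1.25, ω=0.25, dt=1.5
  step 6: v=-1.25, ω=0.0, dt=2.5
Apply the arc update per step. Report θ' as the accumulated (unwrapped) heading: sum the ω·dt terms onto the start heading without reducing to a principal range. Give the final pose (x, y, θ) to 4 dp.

(3.6748, -9.6034, 1.8680)

step 1: θ'=2.6180 (straight) → pose (3.8505, -3.1250, 2.6180)
step 2: θ'=1.8680 (R=2.0000) → pose (4.7628, -4.2714, 1.8680)
step 3: θ'=0.8680 (R=-0.3750) → pose (4.8352, -3.9192, 0.8680)
step 4: θ'=1.4930 (R=-8.0000) → pose (2.9637, -8.4682, 1.4930)
step 5: θ'=1.8680 (R=5.0000) → pose (2.7596, -6.6154, 1.8680)
step 6: θ'=1.8680 (straight) → pose (3.6748, -9.6034, 1.8680)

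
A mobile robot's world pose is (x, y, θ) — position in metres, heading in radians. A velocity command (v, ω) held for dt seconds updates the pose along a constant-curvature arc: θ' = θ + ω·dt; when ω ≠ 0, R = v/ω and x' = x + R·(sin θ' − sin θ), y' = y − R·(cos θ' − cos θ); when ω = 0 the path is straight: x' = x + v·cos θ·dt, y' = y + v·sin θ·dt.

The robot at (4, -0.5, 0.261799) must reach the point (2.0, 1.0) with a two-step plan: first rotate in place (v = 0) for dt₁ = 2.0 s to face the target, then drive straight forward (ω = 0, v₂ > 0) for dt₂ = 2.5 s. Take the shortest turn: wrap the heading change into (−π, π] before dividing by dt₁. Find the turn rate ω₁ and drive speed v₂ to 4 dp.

heading to target = atan2(1−-0.5, 2−4) = 2.4981
Δθ = wrap(2.4981 − 0.2618) = 2.2363; ω₁ = Δθ/dt₁ = 1.1181
distance = √((2−4)² + (1−-0.5)²) = 2.5000; v₂ = distance/dt₂ = 1.0000

ω₁ = 1.1181, v₂ = 1.0000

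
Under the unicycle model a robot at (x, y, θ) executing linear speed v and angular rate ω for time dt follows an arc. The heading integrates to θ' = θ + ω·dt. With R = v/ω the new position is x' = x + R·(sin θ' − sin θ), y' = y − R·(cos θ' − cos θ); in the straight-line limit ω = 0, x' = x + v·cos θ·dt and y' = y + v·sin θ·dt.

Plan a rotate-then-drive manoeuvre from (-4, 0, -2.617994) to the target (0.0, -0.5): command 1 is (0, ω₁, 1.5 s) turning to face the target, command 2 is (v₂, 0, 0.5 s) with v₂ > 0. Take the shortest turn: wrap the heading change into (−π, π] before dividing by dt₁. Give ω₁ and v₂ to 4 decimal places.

heading to target = atan2(-0.5−0, 0−-4) = -0.1244
Δθ = wrap(-0.1244 − -2.6180) = 2.4936; ω₁ = Δθ/dt₁ = 1.6624
distance = √((0−-4)² + (-0.5−0)²) = 4.0311; v₂ = distance/dt₂ = 8.0623

ω₁ = 1.6624, v₂ = 8.0623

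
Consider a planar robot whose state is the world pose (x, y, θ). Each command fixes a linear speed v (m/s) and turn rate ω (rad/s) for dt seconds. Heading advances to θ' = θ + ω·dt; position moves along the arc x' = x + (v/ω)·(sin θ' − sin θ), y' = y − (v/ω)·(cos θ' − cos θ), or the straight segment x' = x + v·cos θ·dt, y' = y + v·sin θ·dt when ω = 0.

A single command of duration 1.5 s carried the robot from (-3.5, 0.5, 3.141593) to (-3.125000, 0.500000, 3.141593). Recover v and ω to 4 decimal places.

v = -0.2500, ω = 0.0000

Δθ = 3.141593 − 3.141593 = 0.000000
ω = Δθ/dt = 0.000000/1.5 = 0.0000
ω = 0 → v = (Δx·cos θ + Δy·sin θ)/dt = -0.2500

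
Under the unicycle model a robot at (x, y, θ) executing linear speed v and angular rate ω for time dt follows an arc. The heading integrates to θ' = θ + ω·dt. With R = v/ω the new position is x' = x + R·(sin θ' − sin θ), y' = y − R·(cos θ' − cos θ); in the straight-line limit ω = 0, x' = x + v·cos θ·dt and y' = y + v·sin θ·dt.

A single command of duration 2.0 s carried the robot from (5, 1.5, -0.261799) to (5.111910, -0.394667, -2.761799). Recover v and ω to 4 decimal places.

v = 1.2500, ω = -1.2500

Δθ = -2.761799 − -0.261799 = -2.500000
ω = Δθ/dt = -2.500000/2.0 = -1.2500
R = −Δy/(cos θ' − cos θ) = -1.0000
v = R·ω = -1.0000·-1.2500 = 1.2500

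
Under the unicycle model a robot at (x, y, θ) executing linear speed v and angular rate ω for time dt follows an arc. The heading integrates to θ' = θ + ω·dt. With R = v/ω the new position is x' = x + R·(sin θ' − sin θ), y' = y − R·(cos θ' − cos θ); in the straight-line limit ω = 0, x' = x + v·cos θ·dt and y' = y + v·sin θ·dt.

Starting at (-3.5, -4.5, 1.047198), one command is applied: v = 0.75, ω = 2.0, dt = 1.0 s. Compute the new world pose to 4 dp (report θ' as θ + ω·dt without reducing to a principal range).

θ' = 1.0472 + 2.0·1.0 = 3.0472
R = v/ω = 0.75/2.0 = 0.3750
x' = -3.5 + 0.3750·(sin 3.0472 − sin 1.0472) = -3.7894
y' = -4.5 − 0.3750·(cos 3.0472 − cos 1.0472) = -3.9392

(-3.7894, -3.9392, 3.0472)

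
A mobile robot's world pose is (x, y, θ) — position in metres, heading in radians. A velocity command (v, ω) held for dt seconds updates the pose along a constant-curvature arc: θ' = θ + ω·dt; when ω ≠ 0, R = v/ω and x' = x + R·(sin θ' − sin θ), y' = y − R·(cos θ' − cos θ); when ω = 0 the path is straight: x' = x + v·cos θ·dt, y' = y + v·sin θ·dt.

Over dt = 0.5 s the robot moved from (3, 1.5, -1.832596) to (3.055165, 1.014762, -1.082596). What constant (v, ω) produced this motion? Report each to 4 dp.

Δθ = -1.082596 − -1.832596 = 0.750000
ω = Δθ/dt = 0.750000/0.5 = 1.5000
R = −Δy/(cos θ' − cos θ) = 0.6667
v = R·ω = 0.6667·1.5000 = 1.0000

v = 1.0000, ω = 1.5000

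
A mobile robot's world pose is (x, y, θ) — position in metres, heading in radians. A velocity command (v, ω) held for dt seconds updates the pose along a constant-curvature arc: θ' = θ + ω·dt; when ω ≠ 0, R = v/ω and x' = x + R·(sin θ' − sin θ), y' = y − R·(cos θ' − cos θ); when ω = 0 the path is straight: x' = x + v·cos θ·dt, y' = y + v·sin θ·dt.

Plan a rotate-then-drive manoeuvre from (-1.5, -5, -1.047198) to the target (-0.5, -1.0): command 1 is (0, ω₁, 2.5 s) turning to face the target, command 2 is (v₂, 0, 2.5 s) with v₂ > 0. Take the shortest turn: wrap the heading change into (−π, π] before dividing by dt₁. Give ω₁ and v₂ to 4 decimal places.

heading to target = atan2(-1−-5, -0.5−-1.5) = 1.3258
Δθ = wrap(1.3258 − -1.0472) = 2.3730; ω₁ = Δθ/dt₁ = 0.9492
distance = √((-0.5−-1.5)² + (-1−-5)²) = 4.1231; v₂ = distance/dt₂ = 1.6492

ω₁ = 0.9492, v₂ = 1.6492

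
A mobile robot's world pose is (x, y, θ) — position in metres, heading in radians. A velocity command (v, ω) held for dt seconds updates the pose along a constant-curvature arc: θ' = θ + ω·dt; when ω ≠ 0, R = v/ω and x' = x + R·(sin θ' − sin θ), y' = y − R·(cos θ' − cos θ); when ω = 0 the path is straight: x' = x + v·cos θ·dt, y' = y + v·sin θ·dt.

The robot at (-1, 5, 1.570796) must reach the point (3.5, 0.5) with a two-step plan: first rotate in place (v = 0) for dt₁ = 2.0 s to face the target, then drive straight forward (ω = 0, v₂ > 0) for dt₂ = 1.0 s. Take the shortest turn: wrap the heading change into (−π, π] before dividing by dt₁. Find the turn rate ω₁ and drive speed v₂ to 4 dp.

heading to target = atan2(0.5−5, 3.5−-1) = -0.7854
Δθ = wrap(-0.7854 − 1.5708) = -2.3562; ω₁ = Δθ/dt₁ = -1.1781
distance = √((3.5−-1)² + (0.5−5)²) = 6.3640; v₂ = distance/dt₂ = 6.3640

ω₁ = -1.1781, v₂ = 6.3640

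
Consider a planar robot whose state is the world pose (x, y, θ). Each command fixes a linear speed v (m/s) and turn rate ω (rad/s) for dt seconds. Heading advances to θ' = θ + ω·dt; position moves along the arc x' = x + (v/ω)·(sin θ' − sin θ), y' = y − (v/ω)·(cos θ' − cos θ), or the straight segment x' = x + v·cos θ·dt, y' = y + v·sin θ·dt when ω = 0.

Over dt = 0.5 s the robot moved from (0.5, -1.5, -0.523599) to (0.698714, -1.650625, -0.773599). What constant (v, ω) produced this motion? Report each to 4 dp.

Δθ = -0.773599 − -0.523599 = -0.250000
ω = Δθ/dt = -0.250000/0.5 = -0.5000
R = Δx/(sin θ' − sin θ) = -1.0000
v = R·ω = -1.0000·-0.5000 = 0.5000

v = 0.5000, ω = -0.5000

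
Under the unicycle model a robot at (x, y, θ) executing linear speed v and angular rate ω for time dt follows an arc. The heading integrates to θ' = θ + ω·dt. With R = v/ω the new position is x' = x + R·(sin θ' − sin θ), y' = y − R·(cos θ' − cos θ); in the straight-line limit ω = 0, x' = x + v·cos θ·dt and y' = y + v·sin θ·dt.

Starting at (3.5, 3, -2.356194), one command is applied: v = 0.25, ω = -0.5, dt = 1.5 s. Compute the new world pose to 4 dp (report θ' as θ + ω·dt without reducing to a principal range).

(3.1641, 2.8539, -3.1062)

θ' = -2.3562 + -0.5·1.5 = -3.1062
R = v/ω = 0.25/-0.5 = -0.5000
x' = 3.5 + -0.5000·(sin -3.1062 − sin -2.3562) = 3.1641
y' = 3 − -0.5000·(cos -3.1062 − cos -2.3562) = 2.8539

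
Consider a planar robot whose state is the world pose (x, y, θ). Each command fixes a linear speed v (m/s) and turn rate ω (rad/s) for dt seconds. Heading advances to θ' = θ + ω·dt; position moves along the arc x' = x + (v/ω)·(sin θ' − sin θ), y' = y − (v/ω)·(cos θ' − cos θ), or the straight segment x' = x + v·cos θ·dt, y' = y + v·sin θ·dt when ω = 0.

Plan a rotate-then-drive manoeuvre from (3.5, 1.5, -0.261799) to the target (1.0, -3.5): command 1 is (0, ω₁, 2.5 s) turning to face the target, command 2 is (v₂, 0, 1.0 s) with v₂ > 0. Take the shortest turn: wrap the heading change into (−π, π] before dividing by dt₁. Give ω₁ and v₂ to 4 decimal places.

ω₁ = -0.7091, v₂ = 5.5902

heading to target = atan2(-3.5−1.5, 1−3.5) = -2.0344
Δθ = wrap(-2.0344 − -0.2618) = -1.7726; ω₁ = Δθ/dt₁ = -0.7091
distance = √((1−3.5)² + (-3.5−1.5)²) = 5.5902; v₂ = distance/dt₂ = 5.5902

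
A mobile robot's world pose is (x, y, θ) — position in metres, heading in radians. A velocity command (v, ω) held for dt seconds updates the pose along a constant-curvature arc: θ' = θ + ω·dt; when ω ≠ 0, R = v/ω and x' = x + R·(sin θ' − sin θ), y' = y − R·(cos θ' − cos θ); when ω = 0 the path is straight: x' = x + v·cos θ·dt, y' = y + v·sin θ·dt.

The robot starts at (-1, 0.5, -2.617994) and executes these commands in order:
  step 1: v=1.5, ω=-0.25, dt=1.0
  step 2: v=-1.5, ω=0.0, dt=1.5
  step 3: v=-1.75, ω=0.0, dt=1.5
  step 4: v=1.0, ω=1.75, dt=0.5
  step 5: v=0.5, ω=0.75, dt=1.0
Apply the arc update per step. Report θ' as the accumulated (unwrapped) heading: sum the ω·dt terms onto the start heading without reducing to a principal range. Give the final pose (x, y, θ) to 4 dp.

step 1: θ'=-2.8680 (R=-6.0000) → pose (-2.3788, -0.0807, -2.8680)
step 2: θ'=-2.8680 (straight) → pose (-0.2125, 0.5273, -2.8680)
step 3: θ'=-2.8680 (straight) → pose (2.3149, 1.2365, -2.8680)
step 4: θ'=-1.9930 (R=0.5714) → pose (1.9480, 0.9205, -1.9930)
step 5: θ'=-1.2430 (R=0.6667) → pose (1.9250, 0.4327, -1.2430)

(1.9250, 0.4327, -1.2430)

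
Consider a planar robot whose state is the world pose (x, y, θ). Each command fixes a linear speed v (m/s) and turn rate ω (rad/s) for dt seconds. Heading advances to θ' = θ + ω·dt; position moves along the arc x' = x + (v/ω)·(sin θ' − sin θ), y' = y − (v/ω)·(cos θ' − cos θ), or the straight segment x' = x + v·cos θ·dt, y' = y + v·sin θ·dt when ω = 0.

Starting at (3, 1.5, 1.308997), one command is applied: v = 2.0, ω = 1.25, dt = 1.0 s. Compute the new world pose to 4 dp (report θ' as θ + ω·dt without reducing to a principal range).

θ' = 1.3090 + 1.25·1.0 = 2.5590
R = v/ω = 2.0/1.25 = 1.6000
x' = 3 + 1.6000·(sin 2.5590 − sin 1.3090) = 2.3348
y' = 1.5 − 1.6000·(cos 2.5590 − cos 1.3090) = 3.2502

(2.3348, 3.2502, 2.5590)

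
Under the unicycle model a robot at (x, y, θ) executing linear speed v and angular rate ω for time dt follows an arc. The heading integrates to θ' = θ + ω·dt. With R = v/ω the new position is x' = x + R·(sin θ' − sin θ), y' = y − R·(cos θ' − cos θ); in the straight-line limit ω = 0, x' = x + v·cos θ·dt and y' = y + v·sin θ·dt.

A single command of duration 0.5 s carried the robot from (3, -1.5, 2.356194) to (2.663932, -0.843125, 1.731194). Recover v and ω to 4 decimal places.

v = 1.5000, ω = -1.2500

Δθ = 1.731194 − 2.356194 = -0.625000
ω = Δθ/dt = -0.625000/0.5 = -1.2500
R = −Δy/(cos θ' − cos θ) = -1.2000
v = R·ω = -1.2000·-1.2500 = 1.5000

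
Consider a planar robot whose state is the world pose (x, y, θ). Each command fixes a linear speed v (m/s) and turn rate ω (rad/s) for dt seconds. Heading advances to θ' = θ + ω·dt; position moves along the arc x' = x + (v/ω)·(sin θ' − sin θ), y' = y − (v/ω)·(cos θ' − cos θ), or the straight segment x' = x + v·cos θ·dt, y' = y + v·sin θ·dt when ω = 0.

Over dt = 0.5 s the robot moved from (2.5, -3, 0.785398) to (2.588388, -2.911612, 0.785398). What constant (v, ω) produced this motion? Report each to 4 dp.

v = 0.2500, ω = 0.0000

Δθ = 0.785398 − 0.785398 = 0.000000
ω = Δθ/dt = 0.000000/0.5 = 0.0000
ω = 0 → v = (Δx·cos θ + Δy·sin θ)/dt = 0.2500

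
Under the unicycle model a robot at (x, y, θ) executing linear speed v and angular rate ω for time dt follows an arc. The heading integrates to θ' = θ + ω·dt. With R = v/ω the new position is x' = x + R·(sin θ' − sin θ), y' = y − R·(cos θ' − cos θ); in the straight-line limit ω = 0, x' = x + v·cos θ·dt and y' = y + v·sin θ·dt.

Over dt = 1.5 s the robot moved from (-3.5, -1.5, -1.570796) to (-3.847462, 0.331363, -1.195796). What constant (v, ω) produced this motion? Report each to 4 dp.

Δθ = -1.195796 − -1.570796 = 0.375000
ω = Δθ/dt = 0.375000/1.5 = 0.2500
R = −Δy/(cos θ' − cos θ) = -5.0000
v = R·ω = -5.0000·0.2500 = -1.2500

v = -1.2500, ω = 0.2500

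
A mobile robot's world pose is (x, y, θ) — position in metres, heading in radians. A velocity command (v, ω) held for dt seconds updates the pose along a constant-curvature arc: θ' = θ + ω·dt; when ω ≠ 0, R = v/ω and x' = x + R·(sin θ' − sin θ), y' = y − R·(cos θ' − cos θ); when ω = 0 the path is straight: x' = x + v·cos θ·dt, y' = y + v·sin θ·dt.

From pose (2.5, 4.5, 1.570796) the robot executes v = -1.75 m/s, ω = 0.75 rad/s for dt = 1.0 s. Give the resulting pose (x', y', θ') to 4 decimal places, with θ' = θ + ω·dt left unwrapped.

(3.1261, 2.9095, 2.3208)

θ' = 1.5708 + 0.75·1.0 = 2.3208
R = v/ω = -1.75/0.75 = -2.3333
x' = 2.5 + -2.3333·(sin 2.3208 − sin 1.5708) = 3.1261
y' = 4.5 − -2.3333·(cos 2.3208 − cos 1.5708) = 2.9095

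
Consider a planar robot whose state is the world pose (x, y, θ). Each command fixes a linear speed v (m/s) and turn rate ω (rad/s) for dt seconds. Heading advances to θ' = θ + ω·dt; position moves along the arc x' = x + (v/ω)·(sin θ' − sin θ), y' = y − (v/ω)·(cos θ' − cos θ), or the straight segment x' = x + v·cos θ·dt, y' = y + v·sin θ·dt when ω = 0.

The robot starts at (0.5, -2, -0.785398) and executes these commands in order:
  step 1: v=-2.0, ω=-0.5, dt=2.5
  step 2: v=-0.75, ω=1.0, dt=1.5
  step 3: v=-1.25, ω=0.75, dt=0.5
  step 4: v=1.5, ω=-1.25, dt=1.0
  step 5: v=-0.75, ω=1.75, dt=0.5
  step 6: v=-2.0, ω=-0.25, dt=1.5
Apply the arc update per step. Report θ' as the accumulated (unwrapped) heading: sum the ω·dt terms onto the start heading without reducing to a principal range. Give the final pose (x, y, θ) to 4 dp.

(-2.5676, 5.0939, -0.9104)

step 1: θ'=-2.0354 (R=4.0000) → pose (-0.2476, 2.6207, -2.0354)
step 2: θ'=-0.5354 (R=-0.7500) → pose (-0.5354, 3.6018, -0.5354)
step 3: θ'=-0.1604 (R=-1.6667) → pose (-1.1196, 3.8136, -0.1604)
step 4: θ'=-1.4104 (R=-1.2000) → pose (-0.1266, 2.8207, -1.4104)
step 5: θ'=-0.5354 (R=-0.4286) → pose (-0.3310, 3.1208, -0.5354)
step 6: θ'=-0.9104 (R=8.0000) → pose (-2.5676, 5.0939, -0.9104)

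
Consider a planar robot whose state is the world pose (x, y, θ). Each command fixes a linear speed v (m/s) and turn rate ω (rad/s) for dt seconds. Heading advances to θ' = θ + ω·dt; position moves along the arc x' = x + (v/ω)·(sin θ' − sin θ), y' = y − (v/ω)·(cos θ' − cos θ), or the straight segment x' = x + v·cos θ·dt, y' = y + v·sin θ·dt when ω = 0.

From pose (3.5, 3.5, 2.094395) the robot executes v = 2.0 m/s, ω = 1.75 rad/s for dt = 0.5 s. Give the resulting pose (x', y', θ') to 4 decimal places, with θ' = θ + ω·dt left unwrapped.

(2.7061, 4.0545, 2.9694)

θ' = 2.0944 + 1.75·0.5 = 2.9694
R = v/ω = 2.0/1.75 = 1.1429
x' = 3.5 + 1.1429·(sin 2.9694 − sin 2.0944) = 2.7061
y' = 3.5 − 1.1429·(cos 2.9694 − cos 2.0944) = 4.0545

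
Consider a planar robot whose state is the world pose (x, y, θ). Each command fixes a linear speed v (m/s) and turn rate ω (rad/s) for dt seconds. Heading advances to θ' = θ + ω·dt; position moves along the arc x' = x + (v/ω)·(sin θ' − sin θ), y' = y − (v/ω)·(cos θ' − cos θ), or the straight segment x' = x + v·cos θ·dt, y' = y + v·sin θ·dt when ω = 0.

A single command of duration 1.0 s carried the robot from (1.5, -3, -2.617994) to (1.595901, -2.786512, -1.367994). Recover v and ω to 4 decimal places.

Δθ = -1.367994 − -2.617994 = 1.250000
ω = Δθ/dt = 1.250000/1.0 = 1.2500
R = −Δy/(cos θ' − cos θ) = -0.2000
v = R·ω = -0.2000·1.2500 = -0.2500

v = -0.2500, ω = 1.2500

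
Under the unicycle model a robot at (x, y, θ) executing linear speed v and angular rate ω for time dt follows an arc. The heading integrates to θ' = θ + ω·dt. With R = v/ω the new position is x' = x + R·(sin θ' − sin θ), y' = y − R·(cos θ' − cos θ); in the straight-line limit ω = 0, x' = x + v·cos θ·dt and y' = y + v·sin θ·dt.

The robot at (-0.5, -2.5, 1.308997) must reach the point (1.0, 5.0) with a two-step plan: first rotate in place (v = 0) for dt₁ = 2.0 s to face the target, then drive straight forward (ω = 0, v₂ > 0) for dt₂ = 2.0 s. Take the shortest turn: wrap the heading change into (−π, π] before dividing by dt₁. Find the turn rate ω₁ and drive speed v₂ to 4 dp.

ω₁ = 0.0322, v₂ = 3.8243

heading to target = atan2(5−-2.5, 1−-0.5) = 1.3734
Δθ = wrap(1.3734 − 1.3090) = 0.0644; ω₁ = Δθ/dt₁ = 0.0322
distance = √((1−-0.5)² + (5−-2.5)²) = 7.6485; v₂ = distance/dt₂ = 3.8243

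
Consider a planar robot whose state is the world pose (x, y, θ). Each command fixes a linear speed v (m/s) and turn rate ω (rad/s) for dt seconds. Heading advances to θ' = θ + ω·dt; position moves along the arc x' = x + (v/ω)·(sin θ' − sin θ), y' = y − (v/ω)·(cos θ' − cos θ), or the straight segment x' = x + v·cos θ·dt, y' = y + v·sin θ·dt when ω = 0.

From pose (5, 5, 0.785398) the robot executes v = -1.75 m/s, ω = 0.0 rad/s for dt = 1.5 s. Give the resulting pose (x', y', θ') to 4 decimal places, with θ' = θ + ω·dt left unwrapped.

(3.1438, 3.1438, 0.7854)

θ' = 0.7854 + 0.0·1.5 = 0.7854
ω = 0 → straight: x' = 5 + -1.75·cos(0.7854)·1.5 = 3.1438
y' = 5 + -1.75·sin(0.7854)·1.5 = 3.1438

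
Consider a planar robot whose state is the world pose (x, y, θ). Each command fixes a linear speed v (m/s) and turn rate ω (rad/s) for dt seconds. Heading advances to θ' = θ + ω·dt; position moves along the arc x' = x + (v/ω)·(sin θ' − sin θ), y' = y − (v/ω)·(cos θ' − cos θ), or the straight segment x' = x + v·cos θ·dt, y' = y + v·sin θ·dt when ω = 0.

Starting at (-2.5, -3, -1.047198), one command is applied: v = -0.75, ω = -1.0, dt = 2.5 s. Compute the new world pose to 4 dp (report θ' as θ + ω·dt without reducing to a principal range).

θ' = -1.0472 + -1.0·2.5 = -3.5472
R = v/ω = -0.75/-1.0 = 0.7500
x' = -2.5 + 0.7500·(sin -3.5472 − sin -1.0472) = -1.5545
y' = -3 − 0.7500·(cos -3.5472 − cos -1.0472) = -1.9359

(-1.5545, -1.9359, -3.5472)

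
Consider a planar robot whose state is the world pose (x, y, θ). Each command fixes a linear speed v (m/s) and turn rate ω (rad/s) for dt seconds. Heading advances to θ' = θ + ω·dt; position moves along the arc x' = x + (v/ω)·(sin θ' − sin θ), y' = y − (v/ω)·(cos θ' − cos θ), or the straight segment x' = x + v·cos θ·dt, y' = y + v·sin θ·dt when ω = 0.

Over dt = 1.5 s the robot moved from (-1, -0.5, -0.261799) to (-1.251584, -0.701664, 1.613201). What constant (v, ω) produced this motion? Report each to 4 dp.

v = -0.2500, ω = 1.2500

Δθ = 1.613201 − -0.261799 = 1.875000
ω = Δθ/dt = 1.875000/1.5 = 1.2500
R = Δx/(sin θ' − sin θ) = -0.2000
v = R·ω = -0.2000·1.2500 = -0.2500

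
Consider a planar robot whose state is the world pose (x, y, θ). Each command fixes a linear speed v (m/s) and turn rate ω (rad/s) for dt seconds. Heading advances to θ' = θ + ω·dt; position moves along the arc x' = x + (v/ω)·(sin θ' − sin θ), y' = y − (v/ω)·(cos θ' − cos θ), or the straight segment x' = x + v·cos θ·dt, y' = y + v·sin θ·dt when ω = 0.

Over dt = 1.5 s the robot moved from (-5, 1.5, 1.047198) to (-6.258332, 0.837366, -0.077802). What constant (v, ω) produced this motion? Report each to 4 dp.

v = -1.0000, ω = -0.7500

Δθ = -0.077802 − 1.047198 = -1.125000
ω = Δθ/dt = -1.125000/1.5 = -0.7500
R = Δx/(sin θ' − sin θ) = 1.3333
v = R·ω = 1.3333·-0.7500 = -1.0000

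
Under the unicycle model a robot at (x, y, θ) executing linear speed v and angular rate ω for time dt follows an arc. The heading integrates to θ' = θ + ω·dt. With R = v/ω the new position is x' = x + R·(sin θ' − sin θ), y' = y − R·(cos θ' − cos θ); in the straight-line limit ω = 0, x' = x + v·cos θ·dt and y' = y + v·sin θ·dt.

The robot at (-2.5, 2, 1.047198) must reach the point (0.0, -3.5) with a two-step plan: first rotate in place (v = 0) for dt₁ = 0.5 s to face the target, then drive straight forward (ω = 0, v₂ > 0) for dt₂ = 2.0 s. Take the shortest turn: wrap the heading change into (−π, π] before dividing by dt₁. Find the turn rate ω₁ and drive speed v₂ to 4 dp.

ω₁ = -4.3827, v₂ = 3.0208

heading to target = atan2(-3.5−2, 0−-2.5) = -1.1442
Δθ = wrap(-1.1442 − 1.0472) = -2.1914; ω₁ = Δθ/dt₁ = -4.3827
distance = √((0−-2.5)² + (-3.5−2)²) = 6.0415; v₂ = distance/dt₂ = 3.0208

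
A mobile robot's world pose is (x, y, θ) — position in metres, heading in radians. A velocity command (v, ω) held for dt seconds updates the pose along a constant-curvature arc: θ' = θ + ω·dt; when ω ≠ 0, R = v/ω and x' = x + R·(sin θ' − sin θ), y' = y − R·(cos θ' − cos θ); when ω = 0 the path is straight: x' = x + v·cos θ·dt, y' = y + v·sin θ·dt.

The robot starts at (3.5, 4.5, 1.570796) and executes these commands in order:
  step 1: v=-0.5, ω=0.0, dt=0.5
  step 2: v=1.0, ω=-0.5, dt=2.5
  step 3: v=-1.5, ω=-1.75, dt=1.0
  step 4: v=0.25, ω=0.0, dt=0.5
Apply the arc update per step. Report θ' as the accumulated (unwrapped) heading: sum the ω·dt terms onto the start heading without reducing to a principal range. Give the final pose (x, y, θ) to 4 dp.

(3.7682, 6.7167, -1.4292)

step 1: θ'=1.5708 (straight) → pose (3.5000, 4.2500, 1.5708)
step 2: θ'=0.3208 (R=-2.0000) → pose (4.8694, 6.1480, 0.3208)
step 3: θ'=-1.4292 (R=0.8571) → pose (3.7505, 6.8404, -1.4292)
step 4: θ'=-1.4292 (straight) → pose (3.7682, 6.7167, -1.4292)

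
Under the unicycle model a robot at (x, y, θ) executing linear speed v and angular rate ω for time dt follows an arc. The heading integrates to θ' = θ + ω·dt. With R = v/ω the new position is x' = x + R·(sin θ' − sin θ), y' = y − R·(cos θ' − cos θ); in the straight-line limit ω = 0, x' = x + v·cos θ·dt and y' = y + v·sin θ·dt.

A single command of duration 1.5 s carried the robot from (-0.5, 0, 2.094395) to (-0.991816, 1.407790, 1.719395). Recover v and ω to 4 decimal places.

Δθ = 1.719395 − 2.094395 = -0.375000
ω = Δθ/dt = -0.375000/1.5 = -0.2500
R = −Δy/(cos θ' − cos θ) = -4.0000
v = R·ω = -4.0000·-0.2500 = 1.0000

v = 1.0000, ω = -0.2500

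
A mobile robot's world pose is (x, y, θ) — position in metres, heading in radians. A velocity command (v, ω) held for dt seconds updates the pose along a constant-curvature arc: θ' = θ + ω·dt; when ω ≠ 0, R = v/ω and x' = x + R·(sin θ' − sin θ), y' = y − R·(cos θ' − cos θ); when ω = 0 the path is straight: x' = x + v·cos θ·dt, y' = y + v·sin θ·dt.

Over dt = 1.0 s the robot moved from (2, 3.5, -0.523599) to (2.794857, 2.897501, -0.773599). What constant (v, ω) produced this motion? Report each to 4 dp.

v = 1.0000, ω = -0.2500

Δθ = -0.773599 − -0.523599 = -0.250000
ω = Δθ/dt = -0.250000/1.0 = -0.2500
R = Δx/(sin θ' − sin θ) = -4.0000
v = R·ω = -4.0000·-0.2500 = 1.0000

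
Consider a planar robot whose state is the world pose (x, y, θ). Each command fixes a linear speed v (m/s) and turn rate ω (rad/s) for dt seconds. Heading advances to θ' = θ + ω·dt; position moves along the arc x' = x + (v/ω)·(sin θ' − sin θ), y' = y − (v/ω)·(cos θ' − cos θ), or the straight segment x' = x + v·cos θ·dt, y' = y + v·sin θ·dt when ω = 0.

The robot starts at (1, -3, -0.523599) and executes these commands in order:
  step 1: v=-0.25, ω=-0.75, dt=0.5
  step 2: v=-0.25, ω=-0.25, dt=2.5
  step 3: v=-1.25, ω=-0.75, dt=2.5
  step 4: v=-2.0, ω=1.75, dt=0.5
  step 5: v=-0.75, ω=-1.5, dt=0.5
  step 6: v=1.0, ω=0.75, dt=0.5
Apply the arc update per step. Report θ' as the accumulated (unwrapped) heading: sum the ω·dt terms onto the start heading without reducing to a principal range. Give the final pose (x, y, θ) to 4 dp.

(3.5897, -0.4184, -2.8986)

step 1: θ'=-0.8986 (R=0.3333) → pose (0.9058, -2.9189, -0.8986)
step 2: θ'=-1.5236 (R=1.0000) → pose (0.6894, -2.3434, -1.5236)
step 3: θ'=-3.3986 (R=1.6667) → pose (2.7779, -0.6528, -3.3986)
step 4: θ'=-2.5236 (R=-1.1429) → pose (3.7305, -0.4790, -2.5236)
step 5: θ'=-3.2736 (R=0.5000) → pose (4.0861, -0.3908, -3.2736)
step 6: θ'=-2.8986 (R=1.3333) → pose (3.5897, -0.4184, -2.8986)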